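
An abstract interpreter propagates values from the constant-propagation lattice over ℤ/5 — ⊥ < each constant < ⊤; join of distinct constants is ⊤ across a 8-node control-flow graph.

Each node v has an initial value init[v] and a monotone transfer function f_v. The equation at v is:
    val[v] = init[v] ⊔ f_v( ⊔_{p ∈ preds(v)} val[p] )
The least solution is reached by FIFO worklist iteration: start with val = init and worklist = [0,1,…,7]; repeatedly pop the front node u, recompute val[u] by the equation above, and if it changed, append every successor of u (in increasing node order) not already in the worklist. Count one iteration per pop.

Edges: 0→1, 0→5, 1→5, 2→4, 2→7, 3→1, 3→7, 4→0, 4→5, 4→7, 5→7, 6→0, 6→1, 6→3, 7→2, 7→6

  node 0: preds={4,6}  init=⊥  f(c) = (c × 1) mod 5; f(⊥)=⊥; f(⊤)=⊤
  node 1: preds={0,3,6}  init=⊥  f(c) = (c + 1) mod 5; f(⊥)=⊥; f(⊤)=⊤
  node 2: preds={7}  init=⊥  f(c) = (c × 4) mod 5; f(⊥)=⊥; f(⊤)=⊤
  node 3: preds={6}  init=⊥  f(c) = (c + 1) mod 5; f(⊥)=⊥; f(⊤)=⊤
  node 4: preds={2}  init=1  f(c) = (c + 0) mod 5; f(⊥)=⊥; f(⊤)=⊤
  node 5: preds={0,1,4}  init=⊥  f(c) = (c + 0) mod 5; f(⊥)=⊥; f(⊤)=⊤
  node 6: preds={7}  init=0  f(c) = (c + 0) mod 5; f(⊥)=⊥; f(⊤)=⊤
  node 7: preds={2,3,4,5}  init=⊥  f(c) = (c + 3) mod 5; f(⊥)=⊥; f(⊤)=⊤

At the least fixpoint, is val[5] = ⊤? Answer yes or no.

Worklist (19 pops):
  #1 pop 0: in=⊤ → ⊤ (was ⊥); enqueue []
  #2 pop 1: in=⊤ → ⊤ (was ⊥); enqueue []
  #3 pop 2: in=⊥ → ⊥ (no change)
  #4 pop 3: in=0 → 1 (was ⊥); enqueue [1]
  #5 pop 4: in=⊥ → 1 (no change)
  #6 pop 5: in=⊤ → ⊤ (was ⊥); enqueue []
  #7 pop 6: in=⊥ → 0 (no change)
  #8 pop 7: in=⊤ → ⊤ (was ⊥); enqueue [2,6]
  #9 pop 1: in=⊤ → ⊤ (no change)
  #10 pop 2: in=⊤ → ⊤ (was ⊥); enqueue [4,7]
  #11 pop 6: in=⊤ → ⊤ (was 0); enqueue [0,1,3]
  #12 pop 4: in=⊤ → ⊤ (was 1); enqueue [5]
  #13 pop 7: in=⊤ → ⊤ (no change)
  #14 pop 0: in=⊤ → ⊤ (no change)
  #15 pop 1: in=⊤ → ⊤ (no change)
  #16 pop 3: in=⊤ → ⊤ (was 1); enqueue [1,7]
  #17 pop 5: in=⊤ → ⊤ (no change)
  #18 pop 1: in=⊤ → ⊤ (no change)
  #19 pop 7: in=⊤ → ⊤ (no change)

Fixpoint:
  val[0] = ⊤
  val[1] = ⊤
  val[2] = ⊤
  val[3] = ⊤
  val[4] = ⊤
  val[5] = ⊤
  val[6] = ⊤
  val[7] = ⊤

yes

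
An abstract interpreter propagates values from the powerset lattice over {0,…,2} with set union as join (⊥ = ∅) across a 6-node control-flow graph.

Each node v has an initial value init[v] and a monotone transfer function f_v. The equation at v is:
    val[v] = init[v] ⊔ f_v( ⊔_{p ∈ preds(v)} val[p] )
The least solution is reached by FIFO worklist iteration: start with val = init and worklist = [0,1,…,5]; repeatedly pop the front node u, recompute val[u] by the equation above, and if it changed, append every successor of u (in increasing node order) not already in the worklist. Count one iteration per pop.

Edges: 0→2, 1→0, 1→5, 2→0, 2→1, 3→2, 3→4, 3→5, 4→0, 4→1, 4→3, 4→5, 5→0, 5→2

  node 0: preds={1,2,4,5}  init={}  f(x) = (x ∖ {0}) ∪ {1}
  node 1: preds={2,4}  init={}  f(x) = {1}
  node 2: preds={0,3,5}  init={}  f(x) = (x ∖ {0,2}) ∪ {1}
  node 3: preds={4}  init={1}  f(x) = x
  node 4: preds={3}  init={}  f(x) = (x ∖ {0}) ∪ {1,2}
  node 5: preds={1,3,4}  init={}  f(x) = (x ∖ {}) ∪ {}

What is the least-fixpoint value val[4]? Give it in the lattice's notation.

{1,2}

Iteration log — 12 steps:
  step 1. node 0  ⊔preds={}  new={1}  old={}  +wl: 
  step 2. node 1  ⊔preds={}  new={1}  old={}  +wl: 0
  step 3. node 2  ⊔preds={1}  new={1}  old={}  +wl: 1
  step 4. node 3  ⊔preds={}  new={1}  stable
  step 5. node 4  ⊔preds={1}  new={1,2}  old={}  +wl: 3
  step 6. node 5  ⊔preds={1,2}  new={1,2}  old={}  +wl: 2
  step 7. node 0  ⊔preds={1,2}  new={1,2}  old={1}  +wl: 
  step 8. node 1  ⊔preds={1,2}  new={1}  stable
  step 9. node 3  ⊔preds={1,2}  new={1,2}  old={1}  +wl: 4,5
  step 10. node 2  ⊔preds={1,2}  new={1}  stable
  step 11. node 4  ⊔preds={1,2}  new={1,2}  stable
  step 12. node 5  ⊔preds={1,2}  new={1,2}  stable

Least fixpoint reached:
  node 0: {1,2}
  node 1: {1}
  node 2: {1}
  node 3: {1,2}
  node 4: {1,2}
  node 5: {1,2}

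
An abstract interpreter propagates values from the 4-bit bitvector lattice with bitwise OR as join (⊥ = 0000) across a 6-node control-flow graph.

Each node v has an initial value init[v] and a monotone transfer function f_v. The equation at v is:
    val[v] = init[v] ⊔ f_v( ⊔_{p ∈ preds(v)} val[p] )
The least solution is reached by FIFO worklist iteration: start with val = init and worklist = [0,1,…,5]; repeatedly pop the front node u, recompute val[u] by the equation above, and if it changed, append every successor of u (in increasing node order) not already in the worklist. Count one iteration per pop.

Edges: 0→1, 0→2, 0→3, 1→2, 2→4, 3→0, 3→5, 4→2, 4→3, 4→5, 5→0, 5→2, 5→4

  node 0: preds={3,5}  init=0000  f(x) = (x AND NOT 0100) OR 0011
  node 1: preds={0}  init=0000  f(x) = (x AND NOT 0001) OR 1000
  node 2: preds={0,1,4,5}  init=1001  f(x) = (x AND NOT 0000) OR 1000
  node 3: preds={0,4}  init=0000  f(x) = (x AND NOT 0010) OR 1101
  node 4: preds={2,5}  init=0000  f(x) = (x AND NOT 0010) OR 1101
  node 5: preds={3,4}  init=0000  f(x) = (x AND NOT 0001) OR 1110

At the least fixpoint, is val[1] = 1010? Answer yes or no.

yes

Worklist (11 pops):
  #1 pop 0: in=0000 → 0011 (was 0000); enqueue []
  #2 pop 1: in=0011 → 1010 (was 0000); enqueue []
  #3 pop 2: in=1011 → 1011 (was 1001); enqueue []
  #4 pop 3: in=0011 → 1101 (was 0000); enqueue [0]
  #5 pop 4: in=1011 → 1101 (was 0000); enqueue [2,3]
  #6 pop 5: in=1101 → 1110 (was 0000); enqueue [4]
  #7 pop 0: in=1111 → 1011 (was 0011); enqueue [1]
  #8 pop 2: in=1111 → 1111 (was 1011); enqueue []
  #9 pop 3: in=1111 → 1101 (no change)
  #10 pop 4: in=1111 → 1101 (no change)
  #11 pop 1: in=1011 → 1010 (no change)

Fixpoint:
  val[0] = 1011
  val[1] = 1010
  val[2] = 1111
  val[3] = 1101
  val[4] = 1101
  val[5] = 1110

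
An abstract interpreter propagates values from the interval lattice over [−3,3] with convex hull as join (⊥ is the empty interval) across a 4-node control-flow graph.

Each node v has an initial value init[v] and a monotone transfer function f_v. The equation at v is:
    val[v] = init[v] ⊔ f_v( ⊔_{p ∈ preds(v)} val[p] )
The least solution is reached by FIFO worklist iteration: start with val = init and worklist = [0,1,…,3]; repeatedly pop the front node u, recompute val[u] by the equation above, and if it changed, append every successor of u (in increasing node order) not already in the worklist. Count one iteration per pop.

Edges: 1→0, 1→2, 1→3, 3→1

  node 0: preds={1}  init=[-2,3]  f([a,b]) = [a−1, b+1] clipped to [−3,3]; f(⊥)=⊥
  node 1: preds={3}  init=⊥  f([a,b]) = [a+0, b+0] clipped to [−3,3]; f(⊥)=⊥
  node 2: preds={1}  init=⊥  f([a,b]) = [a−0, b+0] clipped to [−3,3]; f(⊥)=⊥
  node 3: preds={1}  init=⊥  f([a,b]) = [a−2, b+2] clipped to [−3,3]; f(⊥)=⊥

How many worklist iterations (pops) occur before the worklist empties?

4

Trace (4 dequeues):
  [1] u=0 | in ⊥ | out [-2,3] | ==
  [2] u=1 | in ⊥ | out ⊥ | ==
  [3] u=2 | in ⊥ | out ⊥ | ==
  [4] u=3 | in ⊥ | out ⊥ | ==

Converged values:
  [0] [-2,3]
  [1] ⊥
  [2] ⊥
  [3] ⊥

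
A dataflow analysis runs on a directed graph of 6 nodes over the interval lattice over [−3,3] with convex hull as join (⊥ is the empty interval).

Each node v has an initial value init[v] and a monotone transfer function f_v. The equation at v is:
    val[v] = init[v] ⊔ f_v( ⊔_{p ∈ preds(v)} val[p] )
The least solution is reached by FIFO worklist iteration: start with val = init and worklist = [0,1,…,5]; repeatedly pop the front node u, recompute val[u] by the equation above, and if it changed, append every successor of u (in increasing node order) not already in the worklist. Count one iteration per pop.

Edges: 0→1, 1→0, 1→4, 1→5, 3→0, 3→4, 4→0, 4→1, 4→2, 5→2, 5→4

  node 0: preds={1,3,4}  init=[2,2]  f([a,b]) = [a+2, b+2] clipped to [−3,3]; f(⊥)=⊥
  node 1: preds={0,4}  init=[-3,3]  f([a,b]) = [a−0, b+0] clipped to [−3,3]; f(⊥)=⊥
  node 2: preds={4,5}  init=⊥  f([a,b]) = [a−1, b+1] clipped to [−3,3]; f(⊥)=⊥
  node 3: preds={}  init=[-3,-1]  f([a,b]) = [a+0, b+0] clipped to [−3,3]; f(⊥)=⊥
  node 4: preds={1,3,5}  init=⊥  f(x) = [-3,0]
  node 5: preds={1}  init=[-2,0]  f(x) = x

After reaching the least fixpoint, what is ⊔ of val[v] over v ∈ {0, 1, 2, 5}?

Trace (10 dequeues):
  [1] u=0 | in [-3,3] | out [-1,3] | prev [2,2] | push {}
  [2] u=1 | in [-1,3] | out [-3,3] | ==
  [3] u=2 | in [-2,0] | out [-3,1] | prev ⊥ | push {}
  [4] u=3 | in ⊥ | out [-3,-1] | ==
  [5] u=4 | in [-3,3] | out [-3,0] | prev ⊥ | push {0,1,2}
  [6] u=5 | in [-3,3] | out [-3,3] | prev [-2,0] | push {4}
  [7] u=0 | in [-3,3] | out [-1,3] | ==
  [8] u=1 | in [-3,3] | out [-3,3] | ==
  [9] u=2 | in [-3,3] | out [-3,3] | prev [-3,1] | push {}
  [10] u=4 | in [-3,3] | out [-3,0] | ==

Converged values:
  [0] [-1,3]
  [1] [-3,3]
  [2] [-3,3]
  [3] [-3,-1]
  [4] [-3,0]
  [5] [-3,3]

[-3,3]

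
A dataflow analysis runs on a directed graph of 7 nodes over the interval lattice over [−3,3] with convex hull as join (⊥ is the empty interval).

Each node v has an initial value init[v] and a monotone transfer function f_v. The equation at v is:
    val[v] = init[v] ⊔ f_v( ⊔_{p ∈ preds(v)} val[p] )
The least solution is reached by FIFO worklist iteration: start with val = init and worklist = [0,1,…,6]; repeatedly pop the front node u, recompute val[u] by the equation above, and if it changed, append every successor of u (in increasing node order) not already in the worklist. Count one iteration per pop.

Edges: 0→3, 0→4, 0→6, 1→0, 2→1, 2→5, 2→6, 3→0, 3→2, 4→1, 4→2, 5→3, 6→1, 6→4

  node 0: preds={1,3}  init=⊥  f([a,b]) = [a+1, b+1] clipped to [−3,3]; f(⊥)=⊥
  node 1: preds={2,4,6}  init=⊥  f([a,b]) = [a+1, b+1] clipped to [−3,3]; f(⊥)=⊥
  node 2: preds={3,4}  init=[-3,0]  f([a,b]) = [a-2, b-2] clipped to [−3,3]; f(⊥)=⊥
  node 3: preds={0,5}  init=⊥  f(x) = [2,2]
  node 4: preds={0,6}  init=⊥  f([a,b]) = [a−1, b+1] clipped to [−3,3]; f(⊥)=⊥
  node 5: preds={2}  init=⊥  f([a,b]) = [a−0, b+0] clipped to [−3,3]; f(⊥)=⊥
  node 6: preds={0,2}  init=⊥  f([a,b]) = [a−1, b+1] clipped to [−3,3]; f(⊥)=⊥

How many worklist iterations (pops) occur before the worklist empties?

22

Worklist (22 pops):
  #1 pop 0: in=⊥ → ⊥ (no change)
  #2 pop 1: in=[-3,0] → [-2,1] (was ⊥); enqueue [0]
  #3 pop 2: in=⊥ → [-3,0] (no change)
  #4 pop 3: in=⊥ → [2,2] (was ⊥); enqueue [2]
  #5 pop 4: in=⊥ → ⊥ (no change)
  #6 pop 5: in=[-3,0] → [-3,0] (was ⊥); enqueue [3]
  #7 pop 6: in=[-3,0] → [-3,1] (was ⊥); enqueue [1,4]
  #8 pop 0: in=[-2,2] → [-1,3] (was ⊥); enqueue [6]
  #9 pop 2: in=[2,2] → [-3,0] (no change)
  #10 pop 3: in=[-3,3] → [2,2] (no change)
  #11 pop 1: in=[-3,1] → [-2,2] (was [-2,1]); enqueue [0]
  #12 pop 4: in=[-3,3] → [-3,3] (was ⊥); enqueue [1,2]
  #13 pop 6: in=[-3,3] → [-3,3] (was [-3,1]); enqueue [4]
  #14 pop 0: in=[-2,2] → [-1,3] (no change)
  #15 pop 1: in=[-3,3] → [-2,3] (was [-2,2]); enqueue [0]
  #16 pop 2: in=[-3,3] → [-3,1] (was [-3,0]); enqueue [1,5,6]
  #17 pop 4: in=[-3,3] → [-3,3] (no change)
  #18 pop 0: in=[-2,3] → [-1,3] (no change)
  #19 pop 1: in=[-3,3] → [-2,3] (no change)
  #20 pop 5: in=[-3,1] → [-3,1] (was [-3,0]); enqueue [3]
  #21 pop 6: in=[-3,3] → [-3,3] (no change)
  #22 pop 3: in=[-3,3] → [2,2] (no change)

Fixpoint:
  val[0] = [-1,3]
  val[1] = [-2,3]
  val[2] = [-3,1]
  val[3] = [2,2]
  val[4] = [-3,3]
  val[5] = [-3,1]
  val[6] = [-3,3]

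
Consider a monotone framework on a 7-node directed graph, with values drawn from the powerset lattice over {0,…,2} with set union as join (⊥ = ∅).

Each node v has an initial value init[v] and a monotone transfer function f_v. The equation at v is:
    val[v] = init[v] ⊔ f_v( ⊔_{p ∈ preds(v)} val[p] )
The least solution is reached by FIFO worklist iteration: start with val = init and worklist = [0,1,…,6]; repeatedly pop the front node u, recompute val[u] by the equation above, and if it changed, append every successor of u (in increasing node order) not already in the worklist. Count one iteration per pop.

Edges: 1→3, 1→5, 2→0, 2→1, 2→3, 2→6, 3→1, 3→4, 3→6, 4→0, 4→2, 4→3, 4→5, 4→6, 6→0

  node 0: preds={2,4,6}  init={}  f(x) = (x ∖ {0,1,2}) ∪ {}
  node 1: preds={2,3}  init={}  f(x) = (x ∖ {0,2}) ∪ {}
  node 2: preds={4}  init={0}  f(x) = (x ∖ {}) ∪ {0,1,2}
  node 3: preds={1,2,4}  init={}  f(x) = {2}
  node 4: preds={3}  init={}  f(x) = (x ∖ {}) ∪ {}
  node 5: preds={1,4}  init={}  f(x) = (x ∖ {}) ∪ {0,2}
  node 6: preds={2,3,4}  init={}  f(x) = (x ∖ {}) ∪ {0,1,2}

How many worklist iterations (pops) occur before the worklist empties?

12

Iteration log — 12 steps:
  step 1. node 0  ⊔preds={0}  new={}  stable
  step 2. node 1  ⊔preds={0}  new={}  stable
  step 3. node 2  ⊔preds={}  new={0,1,2}  old={0}  +wl: 0,1
  step 4. node 3  ⊔preds={0,1,2}  new={2}  old={}  +wl: 
  step 5. node 4  ⊔preds={2}  new={2}  old={}  +wl: 2,3
  step 6. node 5  ⊔preds={2}  new={0,2}  old={}  +wl: 
  step 7. node 6  ⊔preds={0,1,2}  new={0,1,2}  old={}  +wl: 
  step 8. node 0  ⊔preds={0,1,2}  new={}  stable
  step 9. node 1  ⊔preds={0,1,2}  new={1}  old={}  +wl: 5
  step 10. node 2  ⊔preds={2}  new={0,1,2}  stable
  step 11. node 3  ⊔preds={0,1,2}  new={2}  stable
  step 12. node 5  ⊔preds={1,2}  new={0,1,2}  old={0,2}  +wl: 

Least fixpoint reached:
  node 0: {}
  node 1: {1}
  node 2: {0,1,2}
  node 3: {2}
  node 4: {2}
  node 5: {0,1,2}
  node 6: {0,1,2}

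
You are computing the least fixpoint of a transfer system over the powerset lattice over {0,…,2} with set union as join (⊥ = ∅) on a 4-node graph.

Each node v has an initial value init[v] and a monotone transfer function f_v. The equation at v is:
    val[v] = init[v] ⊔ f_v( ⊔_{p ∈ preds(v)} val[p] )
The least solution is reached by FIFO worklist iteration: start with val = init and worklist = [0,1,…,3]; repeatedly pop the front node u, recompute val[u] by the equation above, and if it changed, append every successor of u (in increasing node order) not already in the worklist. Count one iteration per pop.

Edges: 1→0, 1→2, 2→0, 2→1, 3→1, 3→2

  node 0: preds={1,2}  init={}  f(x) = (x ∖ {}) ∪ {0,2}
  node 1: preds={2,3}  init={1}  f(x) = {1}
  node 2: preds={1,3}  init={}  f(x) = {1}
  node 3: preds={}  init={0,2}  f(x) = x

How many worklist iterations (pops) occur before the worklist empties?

6

Iteration log — 6 steps:
  step 1. node 0  ⊔preds={1}  new={0,1,2}  old={}  +wl: 
  step 2. node 1  ⊔preds={0,2}  new={1}  stable
  step 3. node 2  ⊔preds={0,1,2}  new={1}  old={}  +wl: 0,1
  step 4. node 3  ⊔preds={}  new={0,2}  stable
  step 5. node 0  ⊔preds={1}  new={0,1,2}  stable
  step 6. node 1  ⊔preds={0,1,2}  new={1}  stable

Least fixpoint reached:
  node 0: {0,1,2}
  node 1: {1}
  node 2: {1}
  node 3: {0,2}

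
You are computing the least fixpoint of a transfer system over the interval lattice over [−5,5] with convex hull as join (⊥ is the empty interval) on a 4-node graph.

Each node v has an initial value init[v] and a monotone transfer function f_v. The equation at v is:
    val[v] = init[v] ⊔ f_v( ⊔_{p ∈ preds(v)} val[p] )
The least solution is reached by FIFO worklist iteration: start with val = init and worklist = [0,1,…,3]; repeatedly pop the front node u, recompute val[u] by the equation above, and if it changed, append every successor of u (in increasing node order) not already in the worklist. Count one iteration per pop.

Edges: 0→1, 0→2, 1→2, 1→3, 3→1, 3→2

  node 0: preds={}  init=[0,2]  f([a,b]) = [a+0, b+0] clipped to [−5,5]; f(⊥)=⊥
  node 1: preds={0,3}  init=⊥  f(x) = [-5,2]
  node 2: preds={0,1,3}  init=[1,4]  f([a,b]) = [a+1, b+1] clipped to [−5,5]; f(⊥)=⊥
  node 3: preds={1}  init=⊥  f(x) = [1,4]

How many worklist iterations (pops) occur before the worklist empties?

6

Iteration log — 6 steps:
  step 1. node 0  ⊔preds=⊥  new=[0,2]  stable
  step 2. node 1  ⊔preds=[0,2]  new=[-5,2]  old=⊥  +wl: 
  step 3. node 2  ⊔preds=[-5,2]  new=[-4,4]  old=[1,4]  +wl: 
  step 4. node 3  ⊔preds=[-5,2]  new=[1,4]  old=⊥  +wl: 1,2
  step 5. node 1  ⊔preds=[0,4]  new=[-5,2]  stable
  step 6. node 2  ⊔preds=[-5,4]  new=[-4,5]  old=[-4,4]  +wl: 

Least fixpoint reached:
  node 0: [0,2]
  node 1: [-5,2]
  node 2: [-4,5]
  node 3: [1,4]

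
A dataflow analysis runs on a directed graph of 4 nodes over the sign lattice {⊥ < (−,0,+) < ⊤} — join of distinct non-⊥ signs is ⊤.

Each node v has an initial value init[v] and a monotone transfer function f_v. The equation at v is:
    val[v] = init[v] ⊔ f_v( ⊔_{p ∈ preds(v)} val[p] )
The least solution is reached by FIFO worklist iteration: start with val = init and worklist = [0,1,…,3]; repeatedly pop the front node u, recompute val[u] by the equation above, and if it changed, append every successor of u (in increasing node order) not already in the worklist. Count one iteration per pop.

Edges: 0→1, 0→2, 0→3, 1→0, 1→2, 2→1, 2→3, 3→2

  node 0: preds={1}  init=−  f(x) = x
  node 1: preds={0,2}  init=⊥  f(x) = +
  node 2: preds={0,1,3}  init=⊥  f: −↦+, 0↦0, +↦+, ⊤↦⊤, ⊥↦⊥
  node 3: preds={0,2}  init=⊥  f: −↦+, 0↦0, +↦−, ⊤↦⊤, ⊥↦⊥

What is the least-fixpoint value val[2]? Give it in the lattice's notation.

Iteration log — 8 steps:
  step 1. node 0  ⊔preds=⊥  new=−  stable
  step 2. node 1  ⊔preds=−  new=+  old=⊥  +wl: 0
  step 3. node 2  ⊔preds=⊤  new=⊤  old=⊥  +wl: 1
  step 4. node 3  ⊔preds=⊤  new=⊤  old=⊥  +wl: 2
  step 5. node 0  ⊔preds=+  new=⊤  old=−  +wl: 3
  step 6. node 1  ⊔preds=⊤  new=+  stable
  step 7. node 2  ⊔preds=⊤  new=⊤  stable
  step 8. node 3  ⊔preds=⊤  new=⊤  stable

Least fixpoint reached:
  node 0: ⊤
  node 1: +
  node 2: ⊤
  node 3: ⊤

⊤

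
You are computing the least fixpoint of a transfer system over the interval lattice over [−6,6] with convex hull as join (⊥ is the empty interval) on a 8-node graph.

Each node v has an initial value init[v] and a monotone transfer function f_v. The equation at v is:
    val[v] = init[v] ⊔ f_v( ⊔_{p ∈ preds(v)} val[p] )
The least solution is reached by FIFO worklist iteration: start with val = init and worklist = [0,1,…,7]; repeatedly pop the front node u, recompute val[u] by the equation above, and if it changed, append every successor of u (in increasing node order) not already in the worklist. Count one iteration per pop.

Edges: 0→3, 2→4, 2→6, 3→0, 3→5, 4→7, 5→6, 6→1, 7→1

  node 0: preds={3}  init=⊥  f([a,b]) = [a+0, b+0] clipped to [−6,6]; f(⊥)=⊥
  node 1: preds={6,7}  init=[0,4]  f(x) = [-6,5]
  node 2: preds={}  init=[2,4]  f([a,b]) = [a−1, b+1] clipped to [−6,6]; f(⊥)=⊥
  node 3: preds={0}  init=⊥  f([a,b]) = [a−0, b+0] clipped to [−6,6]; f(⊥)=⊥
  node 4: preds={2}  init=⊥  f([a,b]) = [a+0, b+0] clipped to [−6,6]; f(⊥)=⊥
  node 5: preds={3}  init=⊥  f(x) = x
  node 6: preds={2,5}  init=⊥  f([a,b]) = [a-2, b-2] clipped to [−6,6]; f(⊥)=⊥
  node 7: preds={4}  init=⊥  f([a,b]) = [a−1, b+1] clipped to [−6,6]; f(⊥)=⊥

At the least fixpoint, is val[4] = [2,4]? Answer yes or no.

Worklist (9 pops):
  #1 pop 0: in=⊥ → ⊥ (no change)
  #2 pop 1: in=⊥ → [-6,5] (was [0,4]); enqueue []
  #3 pop 2: in=⊥ → [2,4] (no change)
  #4 pop 3: in=⊥ → ⊥ (no change)
  #5 pop 4: in=[2,4] → [2,4] (was ⊥); enqueue []
  #6 pop 5: in=⊥ → ⊥ (no change)
  #7 pop 6: in=[2,4] → [0,2] (was ⊥); enqueue [1]
  #8 pop 7: in=[2,4] → [1,5] (was ⊥); enqueue []
  #9 pop 1: in=[0,5] → [-6,5] (no change)

Fixpoint:
  val[0] = ⊥
  val[1] = [-6,5]
  val[2] = [2,4]
  val[3] = ⊥
  val[4] = [2,4]
  val[5] = ⊥
  val[6] = [0,2]
  val[7] = [1,5]

yes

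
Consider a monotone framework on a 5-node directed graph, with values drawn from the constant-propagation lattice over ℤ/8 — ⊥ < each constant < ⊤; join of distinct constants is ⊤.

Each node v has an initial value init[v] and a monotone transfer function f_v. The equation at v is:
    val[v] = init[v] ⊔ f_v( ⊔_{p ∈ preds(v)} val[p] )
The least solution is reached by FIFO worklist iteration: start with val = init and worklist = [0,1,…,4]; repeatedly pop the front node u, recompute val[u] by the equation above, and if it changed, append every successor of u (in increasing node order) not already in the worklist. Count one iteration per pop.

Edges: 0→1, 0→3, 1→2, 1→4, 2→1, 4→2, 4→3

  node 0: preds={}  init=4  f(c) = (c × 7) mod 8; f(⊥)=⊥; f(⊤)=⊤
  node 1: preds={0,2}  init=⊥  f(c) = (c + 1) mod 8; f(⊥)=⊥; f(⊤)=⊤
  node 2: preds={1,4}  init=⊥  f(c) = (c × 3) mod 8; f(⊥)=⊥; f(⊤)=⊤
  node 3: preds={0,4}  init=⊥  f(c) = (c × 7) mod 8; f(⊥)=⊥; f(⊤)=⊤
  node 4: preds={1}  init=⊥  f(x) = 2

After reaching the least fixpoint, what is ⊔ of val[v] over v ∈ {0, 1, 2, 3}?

⊤

Trace (10 dequeues):
  [1] u=0 | in ⊥ | out 4 | ==
  [2] u=1 | in 4 | out 5 | prev ⊥ | push {}
  [3] u=2 | in 5 | out 7 | prev ⊥ | push {1}
  [4] u=3 | in 4 | out 4 | prev ⊥ | push {}
  [5] u=4 | in 5 | out 2 | prev ⊥ | push {2,3}
  [6] u=1 | in ⊤ | out ⊤ | prev 5 | push {4}
  [7] u=2 | in ⊤ | out ⊤ | prev 7 | push {1}
  [8] u=3 | in ⊤ | out ⊤ | prev 4 | push {}
  [9] u=4 | in ⊤ | out 2 | ==
  [10] u=1 | in ⊤ | out ⊤ | ==

Converged values:
  [0] 4
  [1] ⊤
  [2] ⊤
  [3] ⊤
  [4] 2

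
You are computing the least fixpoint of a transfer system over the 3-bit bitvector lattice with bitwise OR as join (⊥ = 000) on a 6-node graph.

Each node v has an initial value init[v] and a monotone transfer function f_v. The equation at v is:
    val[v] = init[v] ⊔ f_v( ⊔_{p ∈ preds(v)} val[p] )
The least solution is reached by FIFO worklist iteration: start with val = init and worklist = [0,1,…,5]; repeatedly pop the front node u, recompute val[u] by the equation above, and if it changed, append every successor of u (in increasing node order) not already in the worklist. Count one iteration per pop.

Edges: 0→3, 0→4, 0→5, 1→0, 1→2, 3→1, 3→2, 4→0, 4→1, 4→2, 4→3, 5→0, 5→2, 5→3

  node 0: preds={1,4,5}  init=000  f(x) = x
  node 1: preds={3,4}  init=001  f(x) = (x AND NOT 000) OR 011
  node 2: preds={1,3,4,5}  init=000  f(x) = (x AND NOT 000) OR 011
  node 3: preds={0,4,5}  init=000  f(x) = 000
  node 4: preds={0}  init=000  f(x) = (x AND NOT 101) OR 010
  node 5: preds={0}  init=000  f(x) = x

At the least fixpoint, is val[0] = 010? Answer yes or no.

no

Trace (15 dequeues):
  [1] u=0 | in 001 | out 001 | prev 000 | push {}
  [2] u=1 | in 000 | out 011 | prev 001 | push {0}
  [3] u=2 | in 011 | out 011 | prev 000 | push {}
  [4] u=3 | in 001 | out 000 | ==
  [5] u=4 | in 001 | out 010 | prev 000 | push {1,2,3}
  [6] u=5 | in 001 | out 001 | prev 000 | push {}
  [7] u=0 | in 011 | out 011 | prev 001 | push {4,5}
  [8] u=1 | in 010 | out 011 | ==
  [9] u=2 | in 011 | out 011 | ==
  [10] u=3 | in 011 | out 000 | ==
  [11] u=4 | in 011 | out 010 | ==
  [12] u=5 | in 011 | out 011 | prev 001 | push {0,2,3}
  [13] u=0 | in 011 | out 011 | ==
  [14] u=2 | in 011 | out 011 | ==
  [15] u=3 | in 011 | out 000 | ==

Converged values:
  [0] 011
  [1] 011
  [2] 011
  [3] 000
  [4] 010
  [5] 011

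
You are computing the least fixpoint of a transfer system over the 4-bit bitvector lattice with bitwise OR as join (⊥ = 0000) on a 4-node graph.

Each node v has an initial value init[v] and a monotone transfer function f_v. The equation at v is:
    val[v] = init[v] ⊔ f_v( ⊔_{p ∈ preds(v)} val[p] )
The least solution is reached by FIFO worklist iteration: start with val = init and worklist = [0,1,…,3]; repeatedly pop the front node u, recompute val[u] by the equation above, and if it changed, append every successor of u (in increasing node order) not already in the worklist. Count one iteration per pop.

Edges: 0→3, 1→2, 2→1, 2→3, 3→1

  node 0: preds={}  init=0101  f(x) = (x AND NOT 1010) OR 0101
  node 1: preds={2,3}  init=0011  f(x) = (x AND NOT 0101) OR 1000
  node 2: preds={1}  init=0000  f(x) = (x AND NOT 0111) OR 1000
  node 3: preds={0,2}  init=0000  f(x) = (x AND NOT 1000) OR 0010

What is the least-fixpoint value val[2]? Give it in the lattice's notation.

1000

Trace (5 dequeues):
  [1] u=0 | in 0000 | out 0101 | ==
  [2] u=1 | in 0000 | out 1011 | prev 0011 | push {}
  [3] u=2 | in 1011 | out 1000 | prev 0000 | push {1}
  [4] u=3 | in 1101 | out 0111 | prev 0000 | push {}
  [5] u=1 | in 1111 | out 1011 | ==

Converged values:
  [0] 0101
  [1] 1011
  [2] 1000
  [3] 0111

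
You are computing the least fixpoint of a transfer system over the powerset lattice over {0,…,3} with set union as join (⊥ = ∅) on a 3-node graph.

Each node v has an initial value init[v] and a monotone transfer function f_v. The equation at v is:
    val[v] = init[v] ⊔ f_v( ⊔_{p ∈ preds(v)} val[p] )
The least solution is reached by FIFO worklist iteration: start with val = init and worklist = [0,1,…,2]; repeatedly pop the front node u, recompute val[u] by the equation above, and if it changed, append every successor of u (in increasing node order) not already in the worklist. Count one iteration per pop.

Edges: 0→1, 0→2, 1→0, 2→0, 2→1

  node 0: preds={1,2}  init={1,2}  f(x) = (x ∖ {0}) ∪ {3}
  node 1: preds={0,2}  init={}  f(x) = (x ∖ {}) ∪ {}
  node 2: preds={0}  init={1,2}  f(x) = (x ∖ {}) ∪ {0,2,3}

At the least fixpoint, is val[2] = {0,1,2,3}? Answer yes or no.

yes

Trace (6 dequeues):
  [1] u=0 | in {1,2} | out {1,2,3} | prev {1,2} | push {}
  [2] u=1 | in {1,2,3} | out {1,2,3} | prev {} | push {0}
  [3] u=2 | in {1,2,3} | out {0,1,2,3} | prev {1,2} | push {1}
  [4] u=0 | in {0,1,2,3} | out {1,2,3} | ==
  [5] u=1 | in {0,1,2,3} | out {0,1,2,3} | prev {1,2,3} | push {0}
  [6] u=0 | in {0,1,2,3} | out {1,2,3} | ==

Converged values:
  [0] {1,2,3}
  [1] {0,1,2,3}
  [2] {0,1,2,3}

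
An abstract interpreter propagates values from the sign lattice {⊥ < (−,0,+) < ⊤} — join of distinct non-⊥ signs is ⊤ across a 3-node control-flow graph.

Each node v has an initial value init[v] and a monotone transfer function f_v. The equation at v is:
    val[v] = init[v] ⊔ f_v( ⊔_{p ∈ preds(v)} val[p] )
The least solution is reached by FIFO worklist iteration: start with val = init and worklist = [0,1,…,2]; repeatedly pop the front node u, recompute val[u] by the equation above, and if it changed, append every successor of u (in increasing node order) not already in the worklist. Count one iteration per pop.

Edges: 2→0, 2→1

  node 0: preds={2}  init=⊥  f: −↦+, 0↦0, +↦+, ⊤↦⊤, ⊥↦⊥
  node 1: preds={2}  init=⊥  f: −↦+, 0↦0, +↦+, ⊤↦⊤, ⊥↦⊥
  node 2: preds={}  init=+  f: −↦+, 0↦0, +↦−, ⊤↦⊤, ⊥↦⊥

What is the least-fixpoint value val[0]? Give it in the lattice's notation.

+

Iteration log — 3 steps:
  step 1. node 0  ⊔preds=+  new=+  old=⊥  +wl: 
  step 2. node 1  ⊔preds=+  new=+  old=⊥  +wl: 
  step 3. node 2  ⊔preds=⊥  new=+  stable

Least fixpoint reached:
  node 0: +
  node 1: +
  node 2: +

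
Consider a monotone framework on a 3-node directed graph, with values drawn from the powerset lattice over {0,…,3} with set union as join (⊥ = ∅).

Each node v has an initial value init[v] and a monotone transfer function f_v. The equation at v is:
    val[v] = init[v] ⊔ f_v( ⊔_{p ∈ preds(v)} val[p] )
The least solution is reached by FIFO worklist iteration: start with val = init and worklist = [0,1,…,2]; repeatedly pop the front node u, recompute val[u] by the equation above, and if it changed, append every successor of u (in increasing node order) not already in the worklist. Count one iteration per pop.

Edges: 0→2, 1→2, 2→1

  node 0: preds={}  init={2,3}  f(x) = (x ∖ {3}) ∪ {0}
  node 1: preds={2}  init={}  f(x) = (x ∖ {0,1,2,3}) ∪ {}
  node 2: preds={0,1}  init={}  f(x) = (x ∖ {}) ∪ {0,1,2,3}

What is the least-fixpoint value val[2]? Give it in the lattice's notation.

Worklist (4 pops):
  #1 pop 0: in={} → {0,2,3} (was {2,3}); enqueue []
  #2 pop 1: in={} → {} (no change)
  #3 pop 2: in={0,2,3} → {0,1,2,3} (was {}); enqueue [1]
  #4 pop 1: in={0,1,2,3} → {} (no change)

Fixpoint:
  val[0] = {0,2,3}
  val[1] = {}
  val[2] = {0,1,2,3}

{0,1,2,3}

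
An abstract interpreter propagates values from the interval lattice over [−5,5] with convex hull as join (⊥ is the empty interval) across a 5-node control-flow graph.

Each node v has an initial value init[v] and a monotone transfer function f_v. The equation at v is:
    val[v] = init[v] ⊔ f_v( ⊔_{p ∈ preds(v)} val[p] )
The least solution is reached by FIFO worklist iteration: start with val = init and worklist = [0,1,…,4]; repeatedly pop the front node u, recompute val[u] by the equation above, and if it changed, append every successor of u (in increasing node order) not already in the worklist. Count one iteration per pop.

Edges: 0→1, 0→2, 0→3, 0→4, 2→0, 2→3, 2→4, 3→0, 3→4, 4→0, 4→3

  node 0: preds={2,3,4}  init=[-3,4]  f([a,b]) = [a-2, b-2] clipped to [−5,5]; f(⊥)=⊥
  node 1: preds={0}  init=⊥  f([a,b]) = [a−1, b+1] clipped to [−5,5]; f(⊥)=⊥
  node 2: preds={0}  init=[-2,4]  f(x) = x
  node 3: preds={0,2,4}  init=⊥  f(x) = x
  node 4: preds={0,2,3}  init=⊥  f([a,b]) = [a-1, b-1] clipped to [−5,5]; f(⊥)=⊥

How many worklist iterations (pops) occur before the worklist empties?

12

Worklist (12 pops):
  #1 pop 0: in=[-2,4] → [-4,4] (was [-3,4]); enqueue []
  #2 pop 1: in=[-4,4] → [-5,5] (was ⊥); enqueue []
  #3 pop 2: in=[-4,4] → [-4,4] (was [-2,4]); enqueue [0]
  #4 pop 3: in=[-4,4] → [-4,4] (was ⊥); enqueue []
  #5 pop 4: in=[-4,4] → [-5,3] (was ⊥); enqueue [3]
  #6 pop 0: in=[-5,4] → [-5,4] (was [-4,4]); enqueue [1,2,4]
  #7 pop 3: in=[-5,4] → [-5,4] (was [-4,4]); enqueue [0]
  #8 pop 1: in=[-5,4] → [-5,5] (no change)
  #9 pop 2: in=[-5,4] → [-5,4] (was [-4,4]); enqueue [3]
  #10 pop 4: in=[-5,4] → [-5,3] (no change)
  #11 pop 0: in=[-5,4] → [-5,4] (no change)
  #12 pop 3: in=[-5,4] → [-5,4] (no change)

Fixpoint:
  val[0] = [-5,4]
  val[1] = [-5,5]
  val[2] = [-5,4]
  val[3] = [-5,4]
  val[4] = [-5,3]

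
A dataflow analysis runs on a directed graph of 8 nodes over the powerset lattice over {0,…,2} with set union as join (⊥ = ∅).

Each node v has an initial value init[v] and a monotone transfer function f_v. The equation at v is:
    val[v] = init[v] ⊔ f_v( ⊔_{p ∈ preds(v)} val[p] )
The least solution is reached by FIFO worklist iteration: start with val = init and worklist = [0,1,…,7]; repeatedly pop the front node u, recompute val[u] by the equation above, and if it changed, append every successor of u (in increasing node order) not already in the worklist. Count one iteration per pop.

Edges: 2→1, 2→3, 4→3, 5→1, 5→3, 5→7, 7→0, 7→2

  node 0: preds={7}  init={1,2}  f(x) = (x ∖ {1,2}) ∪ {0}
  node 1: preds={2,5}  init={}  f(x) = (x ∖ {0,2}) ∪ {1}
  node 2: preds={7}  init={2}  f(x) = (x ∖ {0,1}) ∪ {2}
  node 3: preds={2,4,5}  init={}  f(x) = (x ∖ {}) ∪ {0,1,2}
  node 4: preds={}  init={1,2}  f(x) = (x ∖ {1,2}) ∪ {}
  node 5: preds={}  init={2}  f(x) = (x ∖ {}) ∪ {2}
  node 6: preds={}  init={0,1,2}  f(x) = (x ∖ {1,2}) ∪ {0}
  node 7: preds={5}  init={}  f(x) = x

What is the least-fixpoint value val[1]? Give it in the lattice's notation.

{1}

Iteration log — 10 steps:
  step 1. node 0  ⊔preds={}  new={0,1,2}  old={1,2}  +wl: 
  step 2. node 1  ⊔preds={2}  new={1}  old={}  +wl: 
  step 3. node 2  ⊔preds={}  new={2}  stable
  step 4. node 3  ⊔preds={1,2}  new={0,1,2}  old={}  +wl: 
  step 5. node 4  ⊔preds={}  new={1,2}  stable
  step 6. node 5  ⊔preds={}  new={2}  stable
  step 7. node 6  ⊔preds={}  new={0,1,2}  stable
  step 8. node 7  ⊔preds={2}  new={2}  old={}  +wl: 0,2
  step 9. node 0  ⊔preds={2}  new={0,1,2}  stable
  step 10. node 2  ⊔preds={2}  new={2}  stable

Least fixpoint reached:
  node 0: {0,1,2}
  node 1: {1}
  node 2: {2}
  node 3: {0,1,2}
  node 4: {1,2}
  node 5: {2}
  node 6: {0,1,2}
  node 7: {2}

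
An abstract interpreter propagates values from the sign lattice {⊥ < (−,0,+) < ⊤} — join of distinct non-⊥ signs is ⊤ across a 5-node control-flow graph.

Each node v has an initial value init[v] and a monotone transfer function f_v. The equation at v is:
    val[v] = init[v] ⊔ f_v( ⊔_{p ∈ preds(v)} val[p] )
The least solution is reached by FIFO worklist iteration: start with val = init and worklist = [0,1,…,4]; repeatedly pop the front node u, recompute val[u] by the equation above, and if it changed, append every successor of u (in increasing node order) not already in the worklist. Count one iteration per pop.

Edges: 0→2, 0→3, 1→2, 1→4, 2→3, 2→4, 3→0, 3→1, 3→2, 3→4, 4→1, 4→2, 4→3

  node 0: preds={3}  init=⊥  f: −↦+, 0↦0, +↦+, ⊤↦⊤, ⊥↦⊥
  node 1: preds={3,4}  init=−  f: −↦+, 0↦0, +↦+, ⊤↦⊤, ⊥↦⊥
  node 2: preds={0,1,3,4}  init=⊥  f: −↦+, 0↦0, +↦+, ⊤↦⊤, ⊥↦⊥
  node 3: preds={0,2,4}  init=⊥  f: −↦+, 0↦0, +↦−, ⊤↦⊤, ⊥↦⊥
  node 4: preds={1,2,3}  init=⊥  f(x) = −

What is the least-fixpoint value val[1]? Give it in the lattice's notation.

Iteration log — 14 steps:
  step 1. node 0  ⊔preds=⊥  new=⊥  stable
  step 2. node 1  ⊔preds=⊥  new=−  stable
  step 3. node 2  ⊔preds=−  new=+  old=⊥  +wl: 
  step 4. node 3  ⊔preds=+  new=−  old=⊥  +wl: 0,1,2
  step 5. node 4  ⊔preds=⊤  new=−  old=⊥  +wl: 3
  step 6. node 0  ⊔preds=−  new=+  old=⊥  +wl: 
  step 7. node 1  ⊔preds=−  new=⊤  old=−  +wl: 4
  step 8. node 2  ⊔preds=⊤  new=⊤  old=+  +wl: 
  step 9. node 3  ⊔preds=⊤  new=⊤  old=−  +wl: 0,1,2
  step 10. node 4  ⊔preds=⊤  new=−  stable
  step 11. node 0  ⊔preds=⊤  new=⊤  old=+  +wl: 3
  step 12. node 1  ⊔preds=⊤  new=⊤  stable
  step 13. node 2  ⊔preds=⊤  new=⊤  stable
  step 14. node 3  ⊔preds=⊤  new=⊤  stable

Least fixpoint reached:
  node 0: ⊤
  node 1: ⊤
  node 2: ⊤
  node 3: ⊤
  node 4: −

⊤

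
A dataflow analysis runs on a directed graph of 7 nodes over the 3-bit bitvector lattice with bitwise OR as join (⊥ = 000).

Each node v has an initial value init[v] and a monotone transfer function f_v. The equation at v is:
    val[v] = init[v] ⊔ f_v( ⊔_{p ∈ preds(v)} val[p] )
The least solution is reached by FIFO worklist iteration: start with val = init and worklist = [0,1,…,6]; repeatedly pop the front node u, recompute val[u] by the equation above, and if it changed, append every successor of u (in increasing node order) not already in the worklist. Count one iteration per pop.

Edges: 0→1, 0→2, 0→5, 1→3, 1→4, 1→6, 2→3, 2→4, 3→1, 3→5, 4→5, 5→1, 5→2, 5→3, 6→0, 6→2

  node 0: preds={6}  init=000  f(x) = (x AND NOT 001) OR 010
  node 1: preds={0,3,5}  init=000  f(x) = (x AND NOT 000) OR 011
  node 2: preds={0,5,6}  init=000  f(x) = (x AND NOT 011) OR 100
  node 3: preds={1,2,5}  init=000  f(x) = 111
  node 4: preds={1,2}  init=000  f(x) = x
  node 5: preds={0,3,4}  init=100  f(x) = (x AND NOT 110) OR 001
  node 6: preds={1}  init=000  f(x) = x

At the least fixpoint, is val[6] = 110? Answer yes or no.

no

Trace (14 dequeues):
  [1] u=0 | in 000 | out 010 | prev 000 | push {}
  [2] u=1 | in 110 | out 111 | prev 000 | push {}
  [3] u=2 | in 110 | out 100 | prev 000 | push {}
  [4] u=3 | in 111 | out 111 | prev 000 | push {1}
  [5] u=4 | in 111 | out 111 | prev 000 | push {}
  [6] u=5 | in 111 | out 101 | prev 100 | push {2,3}
  [7] u=6 | in 111 | out 111 | prev 000 | push {0}
  [8] u=1 | in 111 | out 111 | ==
  [9] u=2 | in 111 | out 100 | ==
  [10] u=3 | in 111 | out 111 | ==
  [11] u=0 | in 111 | out 110 | prev 010 | push {1,2,5}
  [12] u=1 | in 111 | out 111 | ==
  [13] u=2 | in 111 | out 100 | ==
  [14] u=5 | in 111 | out 101 | ==

Converged values:
  [0] 110
  [1] 111
  [2] 100
  [3] 111
  [4] 111
  [5] 101
  [6] 111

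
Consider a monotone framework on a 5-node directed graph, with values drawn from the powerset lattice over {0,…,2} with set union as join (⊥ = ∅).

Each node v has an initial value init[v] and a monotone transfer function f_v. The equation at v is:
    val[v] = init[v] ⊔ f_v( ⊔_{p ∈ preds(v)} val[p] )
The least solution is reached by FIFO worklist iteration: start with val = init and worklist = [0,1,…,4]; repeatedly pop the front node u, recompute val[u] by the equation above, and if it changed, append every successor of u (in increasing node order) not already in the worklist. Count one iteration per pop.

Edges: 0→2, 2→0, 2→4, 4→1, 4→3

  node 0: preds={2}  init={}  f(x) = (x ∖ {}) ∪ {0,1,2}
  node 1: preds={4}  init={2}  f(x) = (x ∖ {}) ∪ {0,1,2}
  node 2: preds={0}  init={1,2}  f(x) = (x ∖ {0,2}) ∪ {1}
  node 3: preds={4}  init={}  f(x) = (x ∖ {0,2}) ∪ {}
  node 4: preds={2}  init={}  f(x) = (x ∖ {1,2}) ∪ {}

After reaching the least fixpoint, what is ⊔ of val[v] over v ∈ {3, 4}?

{}

Worklist (5 pops):
  #1 pop 0: in={1,2} → {0,1,2} (was {}); enqueue []
  #2 pop 1: in={} → {0,1,2} (was {2}); enqueue []
  #3 pop 2: in={0,1,2} → {1,2} (no change)
  #4 pop 3: in={} → {} (no change)
  #5 pop 4: in={1,2} → {} (no change)

Fixpoint:
  val[0] = {0,1,2}
  val[1] = {0,1,2}
  val[2] = {1,2}
  val[3] = {}
  val[4] = {}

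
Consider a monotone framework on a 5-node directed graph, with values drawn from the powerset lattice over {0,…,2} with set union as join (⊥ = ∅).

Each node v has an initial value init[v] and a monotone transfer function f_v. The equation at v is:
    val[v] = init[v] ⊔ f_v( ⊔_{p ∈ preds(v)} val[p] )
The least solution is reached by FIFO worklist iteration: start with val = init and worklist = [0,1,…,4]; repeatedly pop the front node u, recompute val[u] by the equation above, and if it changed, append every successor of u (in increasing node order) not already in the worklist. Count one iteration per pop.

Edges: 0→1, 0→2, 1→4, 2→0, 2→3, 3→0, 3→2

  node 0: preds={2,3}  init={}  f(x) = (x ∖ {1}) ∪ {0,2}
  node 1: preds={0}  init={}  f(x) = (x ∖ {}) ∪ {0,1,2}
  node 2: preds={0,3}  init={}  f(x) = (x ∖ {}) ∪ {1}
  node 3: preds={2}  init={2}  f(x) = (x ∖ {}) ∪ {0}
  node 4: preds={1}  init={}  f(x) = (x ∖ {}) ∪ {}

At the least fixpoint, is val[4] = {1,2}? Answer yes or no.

no

Iteration log — 7 steps:
  step 1. node 0  ⊔preds={2}  new={0,2}  old={}  +wl: 
  step 2. node 1  ⊔preds={0,2}  new={0,1,2}  old={}  +wl: 
  step 3. node 2  ⊔preds={0,2}  new={0,1,2}  old={}  +wl: 0
  step 4. node 3  ⊔preds={0,1,2}  new={0,1,2}  old={2}  +wl: 2
  step 5. node 4  ⊔preds={0,1,2}  new={0,1,2}  old={}  +wl: 
  step 6. node 0  ⊔preds={0,1,2}  new={0,2}  stable
  step 7. node 2  ⊔preds={0,1,2}  new={0,1,2}  stable

Least fixpoint reached:
  node 0: {0,2}
  node 1: {0,1,2}
  node 2: {0,1,2}
  node 3: {0,1,2}
  node 4: {0,1,2}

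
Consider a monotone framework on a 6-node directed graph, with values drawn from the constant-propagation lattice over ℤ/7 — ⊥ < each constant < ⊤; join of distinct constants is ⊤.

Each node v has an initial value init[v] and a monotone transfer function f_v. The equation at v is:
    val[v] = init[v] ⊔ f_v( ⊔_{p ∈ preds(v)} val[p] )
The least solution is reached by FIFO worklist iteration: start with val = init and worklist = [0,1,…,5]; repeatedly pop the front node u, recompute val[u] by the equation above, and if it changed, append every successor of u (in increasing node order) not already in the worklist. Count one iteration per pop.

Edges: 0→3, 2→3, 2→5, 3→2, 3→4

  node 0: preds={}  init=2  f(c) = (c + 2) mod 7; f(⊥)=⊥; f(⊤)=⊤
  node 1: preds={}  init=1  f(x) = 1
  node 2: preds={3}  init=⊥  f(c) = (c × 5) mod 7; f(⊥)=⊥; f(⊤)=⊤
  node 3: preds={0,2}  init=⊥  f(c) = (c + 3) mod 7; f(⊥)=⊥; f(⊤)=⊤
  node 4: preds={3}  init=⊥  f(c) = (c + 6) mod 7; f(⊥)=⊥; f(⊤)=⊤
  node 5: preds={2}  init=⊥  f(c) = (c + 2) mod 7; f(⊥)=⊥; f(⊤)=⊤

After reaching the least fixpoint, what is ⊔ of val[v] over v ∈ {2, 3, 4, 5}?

Worklist (13 pops):
  #1 pop 0: in=⊥ → 2 (no change)
  #2 pop 1: in=⊥ → 1 (no change)
  #3 pop 2: in=⊥ → ⊥ (no change)
  #4 pop 3: in=2 → 5 (was ⊥); enqueue [2]
  #5 pop 4: in=5 → 4 (was ⊥); enqueue []
  #6 pop 5: in=⊥ → ⊥ (no change)
  #7 pop 2: in=5 → 4 (was ⊥); enqueue [3,5]
  #8 pop 3: in=⊤ → ⊤ (was 5); enqueue [2,4]
  #9 pop 5: in=4 → 6 (was ⊥); enqueue []
  #10 pop 2: in=⊤ → ⊤ (was 4); enqueue [3,5]
  #11 pop 4: in=⊤ → ⊤ (was 4); enqueue []
  #12 pop 3: in=⊤ → ⊤ (no change)
  #13 pop 5: in=⊤ → ⊤ (was 6); enqueue []

Fixpoint:
  val[0] = 2
  val[1] = 1
  val[2] = ⊤
  val[3] = ⊤
  val[4] = ⊤
  val[5] = ⊤

⊤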